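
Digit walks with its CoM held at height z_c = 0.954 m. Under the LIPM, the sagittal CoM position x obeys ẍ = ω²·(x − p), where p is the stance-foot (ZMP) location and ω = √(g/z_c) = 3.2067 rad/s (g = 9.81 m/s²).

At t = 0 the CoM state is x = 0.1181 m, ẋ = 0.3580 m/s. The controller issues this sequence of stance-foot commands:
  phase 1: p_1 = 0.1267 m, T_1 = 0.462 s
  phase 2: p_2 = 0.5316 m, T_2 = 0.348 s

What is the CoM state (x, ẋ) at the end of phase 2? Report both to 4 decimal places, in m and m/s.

x = 0.5347, ẋ = 0.4641

phase 1: p=0.1267, T=0.462, ωT=1.481495, cosh=2.313409, sinh=2.086111; start (x,ẋ)=(0.118100, 0.358000) → end (x,ẋ)=(0.339701, 0.770670)
phase 2: p=0.5316, T=0.348, ωT=1.115932, cosh=1.690010, sinh=1.362400; start (x,ẋ)=(0.339701, 0.770670) → end (x,ẋ)=(0.534716, 0.464070)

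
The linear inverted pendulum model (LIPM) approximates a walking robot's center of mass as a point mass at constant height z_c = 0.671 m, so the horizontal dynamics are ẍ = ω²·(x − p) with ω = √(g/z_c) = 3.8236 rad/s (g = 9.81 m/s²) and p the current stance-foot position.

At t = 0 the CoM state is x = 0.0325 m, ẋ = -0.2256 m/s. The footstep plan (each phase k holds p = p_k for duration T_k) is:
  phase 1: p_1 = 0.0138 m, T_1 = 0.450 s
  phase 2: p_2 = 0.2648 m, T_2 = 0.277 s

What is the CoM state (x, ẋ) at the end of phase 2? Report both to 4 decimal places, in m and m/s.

phase 1: p=0.0138, T=0.450, ωT=1.720620, cosh=2.883474, sinh=2.704518; start (x,ẋ)=(0.032500, -0.225600) → end (x,ẋ)=(-0.091851, -0.457135)
phase 2: p=0.2648, T=0.277, ωT=1.059137, cosh=1.615318, sinh=1.268563; start (x,ẋ)=(-0.091851, -0.457135) → end (x,ẋ)=(-0.462969, -2.468347)

x = -0.4630, ẋ = -2.4683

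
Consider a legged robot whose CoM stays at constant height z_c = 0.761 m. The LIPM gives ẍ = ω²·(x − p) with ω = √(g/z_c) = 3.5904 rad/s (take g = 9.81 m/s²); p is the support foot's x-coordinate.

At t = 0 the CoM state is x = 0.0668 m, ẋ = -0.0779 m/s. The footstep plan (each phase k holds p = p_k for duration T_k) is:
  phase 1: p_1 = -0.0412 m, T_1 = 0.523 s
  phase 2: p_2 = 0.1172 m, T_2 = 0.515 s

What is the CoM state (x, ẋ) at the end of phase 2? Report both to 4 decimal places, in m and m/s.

x = 1.3959, ẋ = 4.6694

phase 1: p=-0.0412, T=0.523, ωT=1.877779, cosh=3.345948, sinh=3.193019; start (x,ẋ)=(0.066800, -0.077900) → end (x,ẋ)=(0.250884, 0.977486)
phase 2: p=0.1172, T=0.515, ωT=1.849056, cosh=3.255602, sinh=3.098217; start (x,ẋ)=(0.250884, 0.977486) → end (x,ẋ)=(1.395912, 4.669387)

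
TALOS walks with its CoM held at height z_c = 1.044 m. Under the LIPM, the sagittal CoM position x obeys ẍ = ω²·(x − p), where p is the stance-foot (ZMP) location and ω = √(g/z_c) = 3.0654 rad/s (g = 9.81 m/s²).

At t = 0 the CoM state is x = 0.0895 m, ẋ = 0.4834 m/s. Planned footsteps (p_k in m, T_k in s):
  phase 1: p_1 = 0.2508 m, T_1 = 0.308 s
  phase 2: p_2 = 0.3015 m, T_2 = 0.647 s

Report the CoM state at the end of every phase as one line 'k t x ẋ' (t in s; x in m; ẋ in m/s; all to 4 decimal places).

1 0.3080 0.1841 0.1760
2 0.9550 0.0716 -0.6310

phase 1: p=0.2508, T=0.308, ωT=0.944143, cosh=1.479811, sinh=1.090799; start (x,ẋ)=(0.089500, 0.483400) → end (x,ẋ)=(0.184121, 0.175997)
phase 2: p=0.3015, T=0.647, ωT=1.983314, cosh=3.702198, sinh=3.564586; start (x,ẋ)=(0.184121, 0.175997) → end (x,ẋ)=(0.071595, -0.631017)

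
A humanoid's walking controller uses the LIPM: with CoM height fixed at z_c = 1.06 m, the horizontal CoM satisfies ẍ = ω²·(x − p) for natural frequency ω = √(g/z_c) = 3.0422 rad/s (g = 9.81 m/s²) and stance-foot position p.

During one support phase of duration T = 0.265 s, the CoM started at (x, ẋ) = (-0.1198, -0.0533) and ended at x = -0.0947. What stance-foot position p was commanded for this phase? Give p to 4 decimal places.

p = -0.2388

ωT = 3.0422·0.265 = 0.806183; cosh(ωT) = 1.342952, sinh(ωT) = 0.896392
x(T) = p + (x₀−p)·cosh(ωT) + (ẋ₀/ω)·sinh(ωT) ⇒ p·(1 − cosh) = x(T) − x₀·cosh − (ẋ₀/ω)·sinh
numerator   = -0.0947 − (-0.1198)·1.342952 − (-0.0533/3.0422)·0.896392 = 0.081891
denominator = 1 − 1.342952 = -0.342952
p = 0.081891 / -0.342952 = -0.2388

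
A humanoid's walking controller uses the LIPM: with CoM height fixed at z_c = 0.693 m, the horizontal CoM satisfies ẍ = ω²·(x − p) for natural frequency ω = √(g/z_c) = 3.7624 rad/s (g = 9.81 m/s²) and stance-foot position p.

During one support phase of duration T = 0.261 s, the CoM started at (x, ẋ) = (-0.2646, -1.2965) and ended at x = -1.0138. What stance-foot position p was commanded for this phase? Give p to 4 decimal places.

p = 0.4129

ωT = 3.7624·0.261 = 0.981986; cosh(ωT) = 1.522160, sinh(ωT) = 1.147594
x(T) = p + (x₀−p)·cosh(ωT) + (ẋ₀/ω)·sinh(ωT) ⇒ p·(1 − cosh) = x(T) − x₀·cosh − (ẋ₀/ω)·sinh
numerator   = -1.0138 − (-0.2646)·1.522160 − (-1.2965/3.7624)·1.147594 = -0.215583
denominator = 1 − 1.522160 = -0.522160
p = -0.215583 / -0.522160 = 0.4129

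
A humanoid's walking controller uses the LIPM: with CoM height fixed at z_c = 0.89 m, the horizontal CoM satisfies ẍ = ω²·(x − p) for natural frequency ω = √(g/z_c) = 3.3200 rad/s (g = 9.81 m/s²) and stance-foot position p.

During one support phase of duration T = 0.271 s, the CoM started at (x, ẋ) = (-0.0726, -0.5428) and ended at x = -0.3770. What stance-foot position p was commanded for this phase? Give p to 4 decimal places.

p = 0.2431

ωT = 3.3200·0.271 = 0.899720; cosh(ωT) = 1.432799, sinh(ωT) = 1.026116
x(T) = p + (x₀−p)·cosh(ωT) + (ẋ₀/ω)·sinh(ωT) ⇒ p·(1 − cosh) = x(T) − x₀·cosh − (ẋ₀/ω)·sinh
numerator   = -0.3770 − (-0.0726)·1.432799 − (-0.5428/3.3200)·1.026116 = -0.105215
denominator = 1 − 1.432799 = -0.432799
p = -0.105215 / -0.432799 = 0.2431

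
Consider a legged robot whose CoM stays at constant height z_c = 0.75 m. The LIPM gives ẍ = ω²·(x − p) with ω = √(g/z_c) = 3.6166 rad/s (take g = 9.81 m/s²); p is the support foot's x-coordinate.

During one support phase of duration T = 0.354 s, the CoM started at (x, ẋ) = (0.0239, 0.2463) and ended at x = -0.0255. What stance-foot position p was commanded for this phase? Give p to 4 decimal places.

ωT = 3.6166·0.354 = 1.280276; cosh(ωT) = 1.937797, sinh(ωT) = 1.659837
x(T) = p + (x₀−p)·cosh(ωT) + (ẋ₀/ω)·sinh(ωT) ⇒ p·(1 − cosh) = x(T) − x₀·cosh − (ẋ₀/ω)·sinh
numerator   = -0.0255 − (0.0239)·1.937797 − (0.2463/3.6166)·1.659837 = -0.184853
denominator = 1 − 1.937797 = -0.937797
p = -0.184853 / -0.937797 = 0.1971

p = 0.1971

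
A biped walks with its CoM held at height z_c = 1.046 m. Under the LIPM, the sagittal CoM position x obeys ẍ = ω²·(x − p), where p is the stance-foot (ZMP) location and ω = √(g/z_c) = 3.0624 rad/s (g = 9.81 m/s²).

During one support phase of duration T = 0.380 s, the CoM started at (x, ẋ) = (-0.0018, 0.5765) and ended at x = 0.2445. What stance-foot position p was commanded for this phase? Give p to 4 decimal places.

p = 0.0321

ωT = 3.0624·0.380 = 1.163712; cosh(ωT) = 1.757060, sinh(ωT) = 1.444736
x(T) = p + (x₀−p)·cosh(ωT) + (ẋ₀/ω)·sinh(ωT) ⇒ p·(1 − cosh) = x(T) − x₀·cosh − (ẋ₀/ω)·sinh
numerator   = 0.2445 − (-0.0018)·1.757060 − (0.5765/3.0624)·1.444736 = -0.024310
denominator = 1 − 1.757060 = -0.757060
p = -0.024310 / -0.757060 = 0.0321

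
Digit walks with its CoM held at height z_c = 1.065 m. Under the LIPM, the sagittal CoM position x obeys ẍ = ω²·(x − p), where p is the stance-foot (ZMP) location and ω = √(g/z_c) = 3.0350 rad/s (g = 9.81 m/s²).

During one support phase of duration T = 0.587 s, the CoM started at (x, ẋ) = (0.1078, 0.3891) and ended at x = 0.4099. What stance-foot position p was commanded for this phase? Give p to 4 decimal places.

p = 0.1408

ωT = 3.0350·0.587 = 1.781545; cosh(ωT) = 3.053701, sinh(ωT) = 2.885324
x(T) = p + (x₀−p)·cosh(ωT) + (ẋ₀/ω)·sinh(ωT) ⇒ p·(1 − cosh) = x(T) − x₀·cosh − (ẋ₀/ω)·sinh
numerator   = 0.4099 − (0.1078)·3.053701 − (0.3891/3.0350)·2.885324 = -0.289200
denominator = 1 − 3.053701 = -2.053701
p = -0.289200 / -2.053701 = 0.1408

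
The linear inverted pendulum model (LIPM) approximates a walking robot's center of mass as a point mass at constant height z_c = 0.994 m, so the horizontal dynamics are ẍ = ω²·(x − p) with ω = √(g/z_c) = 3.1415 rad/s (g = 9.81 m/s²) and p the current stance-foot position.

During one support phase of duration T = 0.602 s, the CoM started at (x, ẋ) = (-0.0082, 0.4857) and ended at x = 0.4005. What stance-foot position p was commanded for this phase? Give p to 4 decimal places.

p = 0.0303

ωT = 3.1415·0.602 = 1.891183; cosh(ωT) = 3.389049, sinh(ωT) = 3.238155
x(T) = p + (x₀−p)·cosh(ωT) + (ẋ₀/ω)·sinh(ωT) ⇒ p·(1 − cosh) = x(T) − x₀·cosh − (ẋ₀/ω)·sinh
numerator   = 0.4005 − (-0.0082)·3.389049 − (0.4857/3.1415)·3.238155 = -0.072353
denominator = 1 − 3.389049 = -2.389049
p = -0.072353 / -2.389049 = 0.0303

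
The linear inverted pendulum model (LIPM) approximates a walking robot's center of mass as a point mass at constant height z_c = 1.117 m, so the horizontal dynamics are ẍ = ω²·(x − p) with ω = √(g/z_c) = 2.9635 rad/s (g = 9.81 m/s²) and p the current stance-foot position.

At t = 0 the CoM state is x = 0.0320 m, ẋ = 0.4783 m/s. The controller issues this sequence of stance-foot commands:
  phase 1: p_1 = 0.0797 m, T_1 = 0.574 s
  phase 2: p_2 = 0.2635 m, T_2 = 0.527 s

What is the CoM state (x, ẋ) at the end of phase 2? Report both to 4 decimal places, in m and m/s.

phase 1: p=0.0797, T=0.574, ωT=1.701049, cosh=2.831092, sinh=2.648600; start (x,ẋ)=(0.032000, 0.478300) → end (x,ẋ)=(0.372133, 0.979708)
phase 2: p=0.2635, T=0.527, ωT=1.561764, cosh=2.488496, sinh=2.278730; start (x,ẋ)=(0.372133, 0.979708) → end (x,ẋ)=(1.287162, 3.171600)

x = 1.2872, ẋ = 3.1716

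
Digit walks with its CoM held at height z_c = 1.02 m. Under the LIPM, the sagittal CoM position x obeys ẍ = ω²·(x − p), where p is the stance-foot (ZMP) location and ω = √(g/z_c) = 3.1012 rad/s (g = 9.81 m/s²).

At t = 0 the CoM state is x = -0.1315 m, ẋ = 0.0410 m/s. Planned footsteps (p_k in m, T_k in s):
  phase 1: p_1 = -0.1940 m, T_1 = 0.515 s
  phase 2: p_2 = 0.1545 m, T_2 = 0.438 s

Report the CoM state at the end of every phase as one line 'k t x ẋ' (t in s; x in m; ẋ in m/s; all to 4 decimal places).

phase 1: p=-0.1940, T=0.515, ωT=1.597118, cosh=2.570629, sinh=2.368150; start (x,ẋ)=(-0.131500, 0.041000) → end (x,ẋ)=(-0.002027, 0.564402)
phase 2: p=0.1545, T=0.438, ωT=1.358326, cosh=2.073383, sinh=1.816292; start (x,ẋ)=(-0.002027, 0.564402) → end (x,ẋ)=(0.160515, 0.288554)

1 0.5150 -0.0020 0.5644
2 0.9530 0.1605 0.2886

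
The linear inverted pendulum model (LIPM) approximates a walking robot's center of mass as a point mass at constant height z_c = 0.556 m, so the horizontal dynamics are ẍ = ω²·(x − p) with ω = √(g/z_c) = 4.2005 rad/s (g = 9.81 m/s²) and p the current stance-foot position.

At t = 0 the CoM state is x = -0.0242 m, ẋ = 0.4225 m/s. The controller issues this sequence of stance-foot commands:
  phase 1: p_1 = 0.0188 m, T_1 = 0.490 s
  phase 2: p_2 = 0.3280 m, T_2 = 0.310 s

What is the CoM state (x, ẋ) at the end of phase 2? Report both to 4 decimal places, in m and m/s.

x = 0.5442, ẋ = 1.2822

phase 1: p=0.0188, T=0.490, ωT=2.058245, cosh=3.979945, sinh=3.852267; start (x,ẋ)=(-0.024200, 0.422500) → end (x,ẋ)=(0.235136, 0.985724)
phase 2: p=0.3280, T=0.310, ωT=1.302155, cosh=1.974579, sinh=1.702634; start (x,ẋ)=(0.235136, 0.985724) → end (x,ẋ)=(0.544187, 1.282235)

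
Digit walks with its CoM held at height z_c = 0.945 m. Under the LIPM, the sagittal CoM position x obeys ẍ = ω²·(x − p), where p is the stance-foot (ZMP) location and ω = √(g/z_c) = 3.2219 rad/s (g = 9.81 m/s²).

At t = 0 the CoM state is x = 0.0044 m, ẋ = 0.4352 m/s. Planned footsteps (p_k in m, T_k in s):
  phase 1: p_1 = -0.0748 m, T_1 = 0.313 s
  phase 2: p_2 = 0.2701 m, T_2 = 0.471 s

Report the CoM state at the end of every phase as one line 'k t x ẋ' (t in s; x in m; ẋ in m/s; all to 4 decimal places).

1 0.3130 0.2087 0.9791
2 0.7840 0.7831 1.9108

phase 1: p=-0.0748, T=0.313, ωT=1.008455, cosh=1.553072, sinh=1.188290; start (x,ẋ)=(0.004400, 0.435200) → end (x,ẋ)=(0.208712, 0.979118)
phase 2: p=0.2701, T=0.471, ωT=1.517515, cosh=2.390066, sinh=2.170810; start (x,ẋ)=(0.208712, 0.979118) → end (x,ẋ)=(0.783077, 1.910803)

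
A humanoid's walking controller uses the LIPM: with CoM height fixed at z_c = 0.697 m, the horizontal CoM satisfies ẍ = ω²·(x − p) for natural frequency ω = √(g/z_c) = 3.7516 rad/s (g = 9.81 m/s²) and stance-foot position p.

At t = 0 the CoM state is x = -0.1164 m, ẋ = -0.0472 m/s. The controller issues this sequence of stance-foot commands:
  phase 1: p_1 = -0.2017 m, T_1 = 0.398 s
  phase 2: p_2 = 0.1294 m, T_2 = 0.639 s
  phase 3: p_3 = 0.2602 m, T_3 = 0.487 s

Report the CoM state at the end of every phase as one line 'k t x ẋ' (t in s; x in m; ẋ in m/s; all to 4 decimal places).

phase 1: p=-0.2017, T=0.398, ωT=1.493137, cosh=2.337851, sinh=2.113184; start (x,ẋ)=(-0.116400, -0.047200) → end (x,ẋ)=(-0.028868, 0.565897)
phase 2: p=0.1294, T=0.639, ωT=2.397272, cosh=5.542058, sinh=5.451092; start (x,ẋ)=(-0.028868, 0.565897) → end (x,ẋ)=(0.074521, -0.100396)
phase 3: p=0.2602, T=0.487, ωT=1.827029, cosh=3.188143, sinh=3.027252; start (x,ẋ)=(0.074521, -0.100396) → end (x,ẋ)=(-0.412784, -2.428845)

1 0.3980 -0.0289 0.5659
2 1.0370 0.0745 -0.1004
3 1.5240 -0.4128 -2.4288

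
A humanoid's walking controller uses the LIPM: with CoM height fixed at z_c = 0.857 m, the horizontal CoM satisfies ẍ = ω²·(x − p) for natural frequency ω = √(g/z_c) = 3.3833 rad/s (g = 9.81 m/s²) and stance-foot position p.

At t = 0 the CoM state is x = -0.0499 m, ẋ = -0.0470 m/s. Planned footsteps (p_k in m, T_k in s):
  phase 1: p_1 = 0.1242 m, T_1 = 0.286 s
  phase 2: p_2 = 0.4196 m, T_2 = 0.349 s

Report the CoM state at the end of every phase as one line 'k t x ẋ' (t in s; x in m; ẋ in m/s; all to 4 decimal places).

phase 1: p=0.1242, T=0.286, ωT=0.967624, cosh=1.505834, sinh=1.125849; start (x,ẋ)=(-0.049900, -0.047000) → end (x,ẋ)=(-0.153606, -0.733936)
phase 2: p=0.4196, T=0.349, ωT=1.180772, cosh=1.781964, sinh=1.474922; start (x,ẋ)=(-0.153606, -0.733936) → end (x,ẋ)=(-0.921786, -4.168205)

1 0.2860 -0.1536 -0.7339
2 0.6350 -0.9218 -4.1682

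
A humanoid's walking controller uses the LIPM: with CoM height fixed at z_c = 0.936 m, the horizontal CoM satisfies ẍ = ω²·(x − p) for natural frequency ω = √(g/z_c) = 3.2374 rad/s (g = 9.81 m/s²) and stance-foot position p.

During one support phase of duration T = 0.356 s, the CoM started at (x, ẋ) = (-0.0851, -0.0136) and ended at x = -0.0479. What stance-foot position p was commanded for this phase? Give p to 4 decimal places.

ωT = 3.2374·0.356 = 1.152514; cosh(ωT) = 1.740993, sinh(ωT) = 1.425151
x(T) = p + (x₀−p)·cosh(ωT) + (ẋ₀/ω)·sinh(ωT) ⇒ p·(1 − cosh) = x(T) − x₀·cosh − (ẋ₀/ω)·sinh
numerator   = -0.0479 − (-0.0851)·1.740993 − (-0.0136/3.2374)·1.425151 = 0.106245
denominator = 1 − 1.740993 = -0.740993
p = 0.106245 / -0.740993 = -0.1434

p = -0.1434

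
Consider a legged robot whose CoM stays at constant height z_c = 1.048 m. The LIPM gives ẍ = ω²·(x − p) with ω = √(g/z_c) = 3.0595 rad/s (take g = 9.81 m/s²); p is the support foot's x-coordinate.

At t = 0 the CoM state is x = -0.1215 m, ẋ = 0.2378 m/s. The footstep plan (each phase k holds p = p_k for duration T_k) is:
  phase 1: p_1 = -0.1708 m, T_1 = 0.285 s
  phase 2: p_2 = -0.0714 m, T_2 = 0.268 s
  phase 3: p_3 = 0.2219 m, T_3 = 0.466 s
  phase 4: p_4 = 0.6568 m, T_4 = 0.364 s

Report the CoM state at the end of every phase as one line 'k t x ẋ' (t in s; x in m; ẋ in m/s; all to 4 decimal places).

1 0.2850 -0.0248 0.4829
2 0.5530 0.1361 0.7849
3 1.0190 0.5360 1.2127
4 1.3830 0.9915 1.5435

phase 1: p=-0.1708, T=0.285, ωT=0.871957, cosh=1.404860, sinh=0.986728; start (x,ẋ)=(-0.121500, 0.237800) → end (x,ẋ)=(-0.024847, 0.482907)
phase 2: p=-0.0714, T=0.268, ωT=0.819946, cosh=1.355416, sinh=0.914961; start (x,ẋ)=(-0.024847, 0.482907) → end (x,ẋ)=(0.136115, 0.784858)
phase 3: p=0.2219, T=0.466, ωT=1.425727, cosh=2.200608, sinh=1.960274; start (x,ẋ)=(0.136115, 0.784858) → end (x,ẋ)=(0.535993, 1.212672)
phase 4: p=0.6568, T=0.364, ωT=1.113658, cosh=1.686917, sinh=1.358561; start (x,ẋ)=(0.535993, 1.212672) → end (x,ẋ)=(0.991491, 1.543538)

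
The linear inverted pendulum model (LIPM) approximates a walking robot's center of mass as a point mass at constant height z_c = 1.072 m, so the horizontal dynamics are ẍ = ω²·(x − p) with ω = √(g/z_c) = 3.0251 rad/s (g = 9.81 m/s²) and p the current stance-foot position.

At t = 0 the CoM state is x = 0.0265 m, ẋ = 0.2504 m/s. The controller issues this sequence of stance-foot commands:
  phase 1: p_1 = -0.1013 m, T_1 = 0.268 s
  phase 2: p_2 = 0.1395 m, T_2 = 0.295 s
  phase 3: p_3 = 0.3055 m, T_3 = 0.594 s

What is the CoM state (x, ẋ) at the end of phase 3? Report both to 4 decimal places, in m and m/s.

phase 1: p=-0.1013, T=0.268, ωT=0.810727, cosh=1.347039, sinh=0.902504; start (x,ẋ)=(0.026500, 0.250400) → end (x,ẋ)=(0.145555, 0.686213)
phase 2: p=0.1395, T=0.295, ωT=0.892404, cosh=1.425331, sinh=1.015661; start (x,ẋ)=(0.145555, 0.686213) → end (x,ẋ)=(0.378524, 0.996686)
phase 3: p=0.3055, T=0.594, ωT=1.796909, cosh=3.098395, sinh=2.932584; start (x,ẋ)=(0.378524, 0.996686) → end (x,ẋ)=(1.497961, 3.735947)

x = 1.4980, ẋ = 3.7359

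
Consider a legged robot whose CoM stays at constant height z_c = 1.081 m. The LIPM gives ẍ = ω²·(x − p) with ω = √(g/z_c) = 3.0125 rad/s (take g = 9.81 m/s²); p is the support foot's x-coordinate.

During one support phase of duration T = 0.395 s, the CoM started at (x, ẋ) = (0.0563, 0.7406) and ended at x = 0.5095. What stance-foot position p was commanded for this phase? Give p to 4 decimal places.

p = -0.0525

ωT = 3.0125·0.395 = 1.189938; cosh(ωT) = 1.795558, sinh(ωT) = 1.491318
x(T) = p + (x₀−p)·cosh(ωT) + (ẋ₀/ω)·sinh(ωT) ⇒ p·(1 − cosh) = x(T) − x₀·cosh − (ẋ₀/ω)·sinh
numerator   = 0.5095 − (0.0563)·1.795558 − (0.7406/3.0125)·1.491318 = 0.041781
denominator = 1 − 1.795558 = -0.795558
p = 0.041781 / -0.795558 = -0.0525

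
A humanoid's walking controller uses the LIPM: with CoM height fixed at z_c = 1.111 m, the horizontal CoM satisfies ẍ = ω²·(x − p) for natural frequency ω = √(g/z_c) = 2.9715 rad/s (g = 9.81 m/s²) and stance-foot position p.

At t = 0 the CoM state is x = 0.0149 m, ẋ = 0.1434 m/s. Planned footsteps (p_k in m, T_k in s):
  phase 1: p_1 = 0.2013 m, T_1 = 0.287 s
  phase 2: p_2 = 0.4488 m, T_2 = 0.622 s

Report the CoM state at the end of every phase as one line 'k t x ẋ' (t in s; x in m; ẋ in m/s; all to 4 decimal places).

1 0.2870 -0.0108 -0.3330
2 0.9090 -1.3931 -5.3106

phase 1: p=0.2013, T=0.287, ωT=0.852820, cosh=1.386233, sinh=0.960022; start (x,ẋ)=(0.014900, 0.143400) → end (x,ẋ)=(-0.010765, -0.332958)
phase 2: p=0.4488, T=0.622, ωT=1.848273, cosh=3.253177, sinh=3.095668; start (x,ẋ)=(-0.010765, -0.332958) → end (x,ẋ)=(-1.393117, -5.310607)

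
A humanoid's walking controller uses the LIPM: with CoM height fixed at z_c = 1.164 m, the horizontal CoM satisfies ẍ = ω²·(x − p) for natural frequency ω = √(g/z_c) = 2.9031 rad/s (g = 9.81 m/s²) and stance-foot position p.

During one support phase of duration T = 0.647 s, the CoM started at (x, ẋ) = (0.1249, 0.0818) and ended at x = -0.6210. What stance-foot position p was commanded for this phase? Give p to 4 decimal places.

ωT = 2.9031·0.647 = 1.878306; cosh(ωT) = 3.347630, sinh(ωT) = 3.194781
x(T) = p + (x₀−p)·cosh(ωT) + (ẋ₀/ω)·sinh(ωT) ⇒ p·(1 − cosh) = x(T) − x₀·cosh − (ẋ₀/ω)·sinh
numerator   = -0.6210 − (0.1249)·3.347630 − (0.0818/2.9031)·3.194781 = -1.129138
denominator = 1 − 3.347630 = -2.347630
p = -1.129138 / -2.347630 = 0.4810

p = 0.4810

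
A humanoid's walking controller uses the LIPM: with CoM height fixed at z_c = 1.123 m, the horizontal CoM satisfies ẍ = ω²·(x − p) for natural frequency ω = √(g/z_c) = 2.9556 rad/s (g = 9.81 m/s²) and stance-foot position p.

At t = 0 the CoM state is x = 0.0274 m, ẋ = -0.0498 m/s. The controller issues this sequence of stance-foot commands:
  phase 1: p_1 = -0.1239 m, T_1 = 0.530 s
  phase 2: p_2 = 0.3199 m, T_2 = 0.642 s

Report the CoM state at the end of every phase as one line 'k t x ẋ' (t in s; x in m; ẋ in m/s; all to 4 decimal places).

1 0.5300 0.2156 0.8998
2 1.1720 0.9568 2.0635

phase 1: p=-0.1239, T=0.530, ωT=1.566468, cosh=2.499241, sinh=2.290460; start (x,ẋ)=(0.027400, -0.049800) → end (x,ẋ)=(0.215642, 0.899791)
phase 2: p=0.3199, T=0.642, ωT=1.897495, cosh=3.409556, sinh=3.259612; start (x,ẋ)=(0.215642, 0.899791) → end (x,ẋ)=(0.956771, 2.063458)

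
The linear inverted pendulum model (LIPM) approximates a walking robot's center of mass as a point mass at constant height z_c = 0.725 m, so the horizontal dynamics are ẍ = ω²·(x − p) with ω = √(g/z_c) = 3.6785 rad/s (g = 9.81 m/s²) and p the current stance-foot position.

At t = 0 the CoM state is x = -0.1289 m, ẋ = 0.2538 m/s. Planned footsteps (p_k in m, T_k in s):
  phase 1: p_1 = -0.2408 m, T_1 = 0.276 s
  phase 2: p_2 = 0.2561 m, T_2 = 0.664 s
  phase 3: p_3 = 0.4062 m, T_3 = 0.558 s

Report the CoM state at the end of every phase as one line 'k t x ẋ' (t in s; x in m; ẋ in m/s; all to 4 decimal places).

1 0.2760 0.0166 0.8897
2 0.9400 0.2489 0.1275
3 1.4980 -0.0836 -1.7111

phase 1: p=-0.2408, T=0.276, ωT=1.015266, cosh=1.561202, sinh=1.198896; start (x,ẋ)=(-0.128900, 0.253800) → end (x,ẋ)=(0.016617, 0.889727)
phase 2: p=0.2561, T=0.664, ωT=2.442524, cosh=5.794488, sinh=5.707547; start (x,ẋ)=(0.016617, 0.889727) → end (x,ẋ)=(0.248916, 0.127517)
phase 3: p=0.4062, T=0.558, ωT=2.052603, cosh=3.958274, sinh=3.829874; start (x,ẋ)=(0.248916, 0.127517) → end (x,ẋ)=(-0.083609, -1.711102)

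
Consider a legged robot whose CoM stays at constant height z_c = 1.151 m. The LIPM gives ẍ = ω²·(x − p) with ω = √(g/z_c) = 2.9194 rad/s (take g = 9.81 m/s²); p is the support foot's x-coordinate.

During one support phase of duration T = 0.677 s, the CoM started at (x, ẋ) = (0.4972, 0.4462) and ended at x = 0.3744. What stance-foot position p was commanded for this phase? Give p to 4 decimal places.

p = 0.7451

ωT = 2.9194·0.677 = 1.976434; cosh(ωT) = 3.677761, sinh(ωT) = 3.539199
x(T) = p + (x₀−p)·cosh(ωT) + (ẋ₀/ω)·sinh(ωT) ⇒ p·(1 − cosh) = x(T) − x₀·cosh − (ẋ₀/ω)·sinh
numerator   = 0.3744 − (0.4972)·3.677761 − (0.4462/2.9194)·3.539199 = -1.995113
denominator = 1 − 3.677761 = -2.677761
p = -1.995113 / -2.677761 = 0.7451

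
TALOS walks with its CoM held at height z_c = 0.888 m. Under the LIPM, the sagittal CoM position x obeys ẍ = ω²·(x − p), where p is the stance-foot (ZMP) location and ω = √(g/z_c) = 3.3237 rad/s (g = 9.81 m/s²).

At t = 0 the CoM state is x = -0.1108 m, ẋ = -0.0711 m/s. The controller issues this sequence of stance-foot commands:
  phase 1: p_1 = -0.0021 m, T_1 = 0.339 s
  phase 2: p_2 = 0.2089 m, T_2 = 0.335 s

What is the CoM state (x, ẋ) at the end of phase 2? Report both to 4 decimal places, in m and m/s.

x = -0.7627, ẋ = -2.9682

phase 1: p=-0.0021, T=0.339, ωT=1.126734, cosh=1.704827, sinh=1.380737; start (x,ẋ)=(-0.110800, -0.071100) → end (x,ẋ)=(-0.216951, -0.620054)
phase 2: p=0.2089, T=0.335, ωT=1.113440, cosh=1.686620, sinh=1.358193; start (x,ẋ)=(-0.216951, -0.620054) → end (x,ẋ)=(-0.762727, -2.968184)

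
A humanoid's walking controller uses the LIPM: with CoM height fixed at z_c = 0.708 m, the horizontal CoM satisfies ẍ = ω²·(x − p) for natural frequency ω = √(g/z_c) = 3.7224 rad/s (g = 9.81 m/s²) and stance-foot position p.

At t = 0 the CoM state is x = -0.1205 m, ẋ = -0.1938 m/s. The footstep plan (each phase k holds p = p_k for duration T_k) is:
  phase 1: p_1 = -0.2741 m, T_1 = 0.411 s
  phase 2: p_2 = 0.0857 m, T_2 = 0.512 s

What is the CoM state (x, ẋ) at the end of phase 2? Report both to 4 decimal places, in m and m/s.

x = 0.4290, ẋ = 1.4525

phase 1: p=-0.2741, T=0.411, ωT=1.529906, cosh=2.417150, sinh=2.200594; start (x,ẋ)=(-0.120500, -0.193800) → end (x,ẋ)=(-0.017396, 0.789769)
phase 2: p=0.0857, T=0.512, ωT=1.905869, cosh=3.436971, sinh=3.288277; start (x,ẋ)=(-0.017396, 0.789769) → end (x,ẋ)=(0.429026, 1.452494)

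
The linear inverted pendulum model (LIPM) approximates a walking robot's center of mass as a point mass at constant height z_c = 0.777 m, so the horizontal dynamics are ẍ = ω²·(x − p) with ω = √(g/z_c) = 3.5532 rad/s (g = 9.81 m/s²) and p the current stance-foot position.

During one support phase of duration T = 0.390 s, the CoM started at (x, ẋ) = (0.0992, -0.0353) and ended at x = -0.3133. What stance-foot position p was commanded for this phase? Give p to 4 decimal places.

p = 0.4496

ωT = 3.5532·0.390 = 1.385748; cosh(ωT) = 2.123976, sinh(ωT) = 1.873839
x(T) = p + (x₀−p)·cosh(ωT) + (ẋ₀/ω)·sinh(ωT) ⇒ p·(1 − cosh) = x(T) − x₀·cosh − (ẋ₀/ω)·sinh
numerator   = -0.3133 − (0.0992)·2.123976 − (-0.0353/3.5532)·1.873839 = -0.505382
denominator = 1 − 2.123976 = -1.123976
p = -0.505382 / -1.123976 = 0.4496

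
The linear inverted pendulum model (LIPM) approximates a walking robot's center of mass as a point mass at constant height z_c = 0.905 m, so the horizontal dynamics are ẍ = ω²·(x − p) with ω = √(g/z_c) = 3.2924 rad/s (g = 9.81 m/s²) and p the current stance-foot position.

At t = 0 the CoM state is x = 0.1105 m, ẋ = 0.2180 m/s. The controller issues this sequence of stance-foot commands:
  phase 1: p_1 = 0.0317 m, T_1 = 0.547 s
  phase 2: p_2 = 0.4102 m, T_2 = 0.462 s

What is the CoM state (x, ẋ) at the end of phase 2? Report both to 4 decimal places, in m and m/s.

x = 1.5125, ẋ = 3.8999

phase 1: p=0.0317, T=0.547, ωT=1.800943, cosh=3.110248, sinh=2.945105; start (x,ẋ)=(0.110500, 0.218000) → end (x,ẋ)=(0.471792, 1.442116)
phase 2: p=0.4102, T=0.462, ωT=1.521089, cosh=2.397840, sinh=2.179366; start (x,ẋ)=(0.471792, 1.442116) → end (x,ẋ)=(1.512480, 3.899907)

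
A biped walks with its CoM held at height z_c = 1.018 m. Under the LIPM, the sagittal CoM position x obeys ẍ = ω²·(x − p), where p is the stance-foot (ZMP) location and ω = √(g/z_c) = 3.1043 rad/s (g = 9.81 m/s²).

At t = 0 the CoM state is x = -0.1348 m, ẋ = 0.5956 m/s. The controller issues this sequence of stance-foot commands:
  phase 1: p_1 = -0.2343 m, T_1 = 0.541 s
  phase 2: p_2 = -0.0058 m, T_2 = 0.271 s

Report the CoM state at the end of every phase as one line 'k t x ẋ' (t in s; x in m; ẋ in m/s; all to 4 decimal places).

1 0.5410 0.5383 2.4519
2 0.8120 1.4881 4.9665

phase 1: p=-0.2343, T=0.541, ωT=1.679426, cosh=2.774480, sinh=2.587999; start (x,ẋ)=(-0.134800, 0.595600) → end (x,ẋ)=(0.538302, 2.451856)
phase 2: p=-0.0058, T=0.271, ωT=0.841265, cosh=1.375232, sinh=0.944068; start (x,ẋ)=(0.538302, 2.451856) → end (x,ẋ)=(1.488115, 4.966453)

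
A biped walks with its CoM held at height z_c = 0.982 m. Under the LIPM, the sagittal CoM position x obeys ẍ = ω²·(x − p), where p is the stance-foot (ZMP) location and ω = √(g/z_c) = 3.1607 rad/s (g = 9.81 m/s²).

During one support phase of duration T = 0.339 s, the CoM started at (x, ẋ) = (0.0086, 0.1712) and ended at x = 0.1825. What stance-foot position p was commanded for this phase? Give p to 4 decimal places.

ωT = 3.1607·0.339 = 1.071477; cosh(ωT) = 1.631096, sinh(ωT) = 1.288594
x(T) = p + (x₀−p)·cosh(ωT) + (ẋ₀/ω)·sinh(ωT) ⇒ p·(1 − cosh) = x(T) − x₀·cosh − (ẋ₀/ω)·sinh
numerator   = 0.1825 − (0.0086)·1.631096 − (0.1712/3.1607)·1.288594 = 0.098676
denominator = 1 − 1.631096 = -0.631096
p = 0.098676 / -0.631096 = -0.1564

p = -0.1564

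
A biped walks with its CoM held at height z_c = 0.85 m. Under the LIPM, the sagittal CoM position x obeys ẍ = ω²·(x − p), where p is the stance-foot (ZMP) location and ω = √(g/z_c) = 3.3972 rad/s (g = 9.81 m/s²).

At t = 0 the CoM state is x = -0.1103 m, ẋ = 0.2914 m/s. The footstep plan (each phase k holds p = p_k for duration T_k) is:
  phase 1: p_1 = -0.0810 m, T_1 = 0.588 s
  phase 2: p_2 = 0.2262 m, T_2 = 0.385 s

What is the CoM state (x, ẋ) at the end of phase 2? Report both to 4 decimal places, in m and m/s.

x = 0.3843, ẋ = 0.8336

phase 1: p=-0.0810, T=0.588, ωT=1.997554, cosh=3.753334, sinh=3.617667; start (x,ẋ)=(-0.110300, 0.291400) → end (x,ẋ)=(0.119338, 0.733626)
phase 2: p=0.2262, T=0.385, ωT=1.307922, cosh=1.984431, sinh=1.714049; start (x,ẋ)=(0.119338, 0.733626) → end (x,ẋ)=(0.384290, 0.833578)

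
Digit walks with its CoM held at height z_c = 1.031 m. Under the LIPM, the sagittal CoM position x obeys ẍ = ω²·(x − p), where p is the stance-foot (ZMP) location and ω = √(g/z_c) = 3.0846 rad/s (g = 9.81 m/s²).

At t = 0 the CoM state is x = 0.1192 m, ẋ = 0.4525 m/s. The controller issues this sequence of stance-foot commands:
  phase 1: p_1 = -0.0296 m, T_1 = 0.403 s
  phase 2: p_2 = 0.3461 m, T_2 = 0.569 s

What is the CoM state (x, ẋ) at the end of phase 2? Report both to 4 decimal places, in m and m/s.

phase 1: p=-0.0296, T=0.403, ωT=1.243094, cosh=1.877406, sinh=1.588915; start (x,ẋ)=(0.119200, 0.452500) → end (x,ẋ)=(0.482846, 1.578820)
phase 2: p=0.3461, T=0.569, ωT=1.755137, cosh=2.978563, sinh=2.805679; start (x,ẋ)=(0.482846, 1.578820) → end (x,ẋ)=(2.189465, 5.886071)

x = 2.1895, ẋ = 5.8861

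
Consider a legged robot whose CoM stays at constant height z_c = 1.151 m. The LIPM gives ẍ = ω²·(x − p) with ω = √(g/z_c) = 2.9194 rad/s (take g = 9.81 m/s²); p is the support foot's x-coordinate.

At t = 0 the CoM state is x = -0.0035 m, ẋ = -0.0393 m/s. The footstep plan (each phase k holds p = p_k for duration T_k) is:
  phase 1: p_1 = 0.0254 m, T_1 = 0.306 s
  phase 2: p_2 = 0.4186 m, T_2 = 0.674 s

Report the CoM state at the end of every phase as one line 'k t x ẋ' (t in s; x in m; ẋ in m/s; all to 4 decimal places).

phase 1: p=0.0254, T=0.306, ωT=0.893336, cosh=1.426278, sinh=1.016990; start (x,ẋ)=(-0.003500, -0.039300) → end (x,ẋ)=(-0.029510, -0.141857)
phase 2: p=0.4186, T=0.674, ωT=1.967676, cosh=3.646905, sinh=3.507123; start (x,ẋ)=(-0.029510, -0.141857) → end (x,ẋ)=(-1.386029, -5.105399)

1 0.3060 -0.0295 -0.1419
2 0.9800 -1.3860 -5.1054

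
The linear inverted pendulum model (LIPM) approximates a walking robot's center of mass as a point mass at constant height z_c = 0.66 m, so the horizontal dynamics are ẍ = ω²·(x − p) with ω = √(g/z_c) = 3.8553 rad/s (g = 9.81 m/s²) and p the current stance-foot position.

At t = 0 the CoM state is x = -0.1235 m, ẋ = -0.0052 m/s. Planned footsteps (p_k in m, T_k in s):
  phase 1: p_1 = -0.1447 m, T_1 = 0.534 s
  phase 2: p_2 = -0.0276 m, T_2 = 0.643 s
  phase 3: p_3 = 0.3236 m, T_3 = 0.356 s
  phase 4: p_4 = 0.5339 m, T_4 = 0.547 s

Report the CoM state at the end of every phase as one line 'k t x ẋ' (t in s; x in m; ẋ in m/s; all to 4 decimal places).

1 0.5340 -0.0655 0.2943
2 1.1770 0.1970 0.9027
3 1.5330 0.4900 0.9939
4 2.0800 1.3966 3.4670

phase 1: p=-0.1447, T=0.534, ωT=2.058730, cosh=3.981815, sinh=3.854199; start (x,ẋ)=(-0.123500, -0.005200) → end (x,ẋ)=(-0.065484, 0.294307)
phase 2: p=-0.0276, T=0.643, ωT=2.478958, cosh=6.006329, sinh=5.922498; start (x,ẋ)=(-0.065484, 0.294307) → end (x,ẋ)=(0.196970, 0.902700)
phase 3: p=0.3236, T=0.356, ωT=1.372487, cosh=2.099313, sinh=1.845837; start (x,ẋ)=(0.196970, 0.902700) → end (x,ẋ)=(0.489957, 0.993917)
phase 4: p=0.5339, T=0.547, ωT=2.108849, cosh=4.180066, sinh=4.058688; start (x,ẋ)=(0.489957, 0.993917) → end (x,ẋ)=(1.396568, 3.467048)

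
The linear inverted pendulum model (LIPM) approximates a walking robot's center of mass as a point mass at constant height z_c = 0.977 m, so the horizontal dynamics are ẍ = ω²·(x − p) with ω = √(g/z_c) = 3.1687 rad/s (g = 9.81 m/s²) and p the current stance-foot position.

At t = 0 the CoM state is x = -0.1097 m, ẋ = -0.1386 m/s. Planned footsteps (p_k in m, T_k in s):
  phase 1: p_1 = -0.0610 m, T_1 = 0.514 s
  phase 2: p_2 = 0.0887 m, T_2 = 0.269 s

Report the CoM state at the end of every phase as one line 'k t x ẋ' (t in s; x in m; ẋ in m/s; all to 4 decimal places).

1 0.5140 -0.2971 -0.7450
2 0.7830 -0.6715 -2.2052

phase 1: p=-0.0610, T=0.514, ωT=1.628712, cosh=2.646743, sinh=2.450561; start (x,ẋ)=(-0.109700, -0.138600) → end (x,ẋ)=(-0.297085, -0.744999)
phase 2: p=0.0887, T=0.269, ωT=0.852380, cosh=1.385811, sinh=0.959412; start (x,ẋ)=(-0.297085, -0.744999) → end (x,ẋ)=(-0.671494, -2.205247)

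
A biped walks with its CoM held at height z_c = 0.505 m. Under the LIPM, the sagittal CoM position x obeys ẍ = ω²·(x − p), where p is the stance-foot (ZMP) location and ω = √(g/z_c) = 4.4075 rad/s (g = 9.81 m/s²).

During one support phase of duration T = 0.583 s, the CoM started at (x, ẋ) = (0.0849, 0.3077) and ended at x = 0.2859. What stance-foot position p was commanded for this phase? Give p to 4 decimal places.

p = 0.1302

ωT = 4.4075·0.583 = 2.569572; cosh(ωT) = 6.568404, sinh(ωT) = 6.491836
x(T) = p + (x₀−p)·cosh(ωT) + (ẋ₀/ω)·sinh(ωT) ⇒ p·(1 − cosh) = x(T) − x₀·cosh − (ẋ₀/ω)·sinh
numerator   = 0.2859 − (0.0849)·6.568404 − (0.3077/4.4075)·6.491836 = -0.724971
denominator = 1 − 6.568404 = -5.568404
p = -0.724971 / -5.568404 = 0.1302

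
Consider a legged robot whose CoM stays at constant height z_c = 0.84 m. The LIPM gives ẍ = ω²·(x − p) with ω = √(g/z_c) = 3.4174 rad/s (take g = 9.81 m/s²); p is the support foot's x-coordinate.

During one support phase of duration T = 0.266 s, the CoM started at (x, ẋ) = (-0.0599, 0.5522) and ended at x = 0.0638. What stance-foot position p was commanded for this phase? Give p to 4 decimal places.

ωT = 3.4174·0.266 = 0.909028; cosh(ωT) = 1.442413, sinh(ωT) = 1.039497
x(T) = p + (x₀−p)·cosh(ωT) + (ẋ₀/ω)·sinh(ωT) ⇒ p·(1 − cosh) = x(T) − x₀·cosh − (ẋ₀/ω)·sinh
numerator   = 0.0638 − (-0.0599)·1.442413 − (0.5522/3.4174)·1.039497 = -0.017766
denominator = 1 − 1.442413 = -0.442413
p = -0.017766 / -0.442413 = 0.0402

p = 0.0402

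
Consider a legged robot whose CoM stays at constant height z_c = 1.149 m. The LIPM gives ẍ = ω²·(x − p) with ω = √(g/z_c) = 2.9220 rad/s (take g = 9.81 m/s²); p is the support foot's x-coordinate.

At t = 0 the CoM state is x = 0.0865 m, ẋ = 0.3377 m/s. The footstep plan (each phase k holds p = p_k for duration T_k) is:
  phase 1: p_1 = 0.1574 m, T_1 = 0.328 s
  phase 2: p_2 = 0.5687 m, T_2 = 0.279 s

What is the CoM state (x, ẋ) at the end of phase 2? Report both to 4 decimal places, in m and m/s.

x = 0.1288, ẋ = -0.6612

phase 1: p=0.1574, T=0.328, ωT=0.958416, cosh=1.495531, sinh=1.112031; start (x,ẋ)=(0.086500, 0.337700) → end (x,ẋ)=(0.179886, 0.274662)
phase 2: p=0.5687, T=0.279, ωT=0.815238, cosh=1.351124, sinh=0.908590; start (x,ẋ)=(0.179886, 0.274662) → end (x,ẋ)=(0.128770, -0.661160)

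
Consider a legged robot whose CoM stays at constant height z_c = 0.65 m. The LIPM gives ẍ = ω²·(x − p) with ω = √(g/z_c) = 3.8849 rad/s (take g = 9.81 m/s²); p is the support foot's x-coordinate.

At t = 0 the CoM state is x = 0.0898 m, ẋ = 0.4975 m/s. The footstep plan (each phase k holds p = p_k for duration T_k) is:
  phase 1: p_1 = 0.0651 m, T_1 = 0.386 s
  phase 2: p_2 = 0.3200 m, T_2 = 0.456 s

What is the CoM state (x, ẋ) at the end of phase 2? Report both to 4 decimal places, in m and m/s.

phase 1: p=0.0651, T=0.386, ωT=1.499571, cosh=2.351497, sinh=2.128271; start (x,ẋ)=(0.089800, 0.497500) → end (x,ẋ)=(0.395728, 1.374092)
phase 2: p=0.3200, T=0.456, ωT=1.771514, cosh=3.024913, sinh=2.854838; start (x,ẋ)=(0.395728, 1.374092) → end (x,ẋ)=(1.558830, 4.996394)

x = 1.5588, ẋ = 4.9964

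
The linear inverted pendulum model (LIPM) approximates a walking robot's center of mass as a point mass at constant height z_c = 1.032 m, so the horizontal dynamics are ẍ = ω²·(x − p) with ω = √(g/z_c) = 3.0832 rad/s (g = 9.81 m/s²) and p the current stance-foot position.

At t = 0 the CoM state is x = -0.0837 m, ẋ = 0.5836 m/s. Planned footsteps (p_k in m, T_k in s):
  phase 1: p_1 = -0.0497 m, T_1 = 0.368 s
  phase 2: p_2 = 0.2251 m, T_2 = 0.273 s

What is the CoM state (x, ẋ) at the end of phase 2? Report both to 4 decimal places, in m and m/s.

x = 0.3919, ẋ = 0.9748

phase 1: p=-0.0497, T=0.368, ωT=1.134618, cosh=1.715765, sinh=1.394220; start (x,ẋ)=(-0.083700, 0.583600) → end (x,ẋ)=(0.155867, 0.855166)
phase 2: p=0.2251, T=0.273, ωT=0.841714, cosh=1.375656, sinh=0.944684; start (x,ẋ)=(0.155867, 0.855166) → end (x,ẋ)=(0.391880, 0.974763)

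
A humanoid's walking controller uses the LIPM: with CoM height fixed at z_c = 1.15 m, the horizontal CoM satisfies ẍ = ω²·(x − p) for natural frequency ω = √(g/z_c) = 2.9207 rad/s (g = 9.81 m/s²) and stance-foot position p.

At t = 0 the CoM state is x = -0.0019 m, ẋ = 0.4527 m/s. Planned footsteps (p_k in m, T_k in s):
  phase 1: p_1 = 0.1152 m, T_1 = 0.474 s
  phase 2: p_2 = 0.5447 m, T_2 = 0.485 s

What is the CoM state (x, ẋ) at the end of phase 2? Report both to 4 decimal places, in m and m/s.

phase 1: p=0.1152, T=0.474, ωT=1.384412, cosh=2.121474, sinh=1.871003; start (x,ẋ)=(-0.001900, 0.452700) → end (x,ẋ)=(0.156775, 0.320482)
phase 2: p=0.5447, T=0.485, ωT=1.416540, cosh=2.182690, sinh=1.940138; start (x,ẋ)=(0.156775, 0.320482) → end (x,ẋ)=(-0.089132, -1.498686)

x = -0.0891, ẋ = -1.4987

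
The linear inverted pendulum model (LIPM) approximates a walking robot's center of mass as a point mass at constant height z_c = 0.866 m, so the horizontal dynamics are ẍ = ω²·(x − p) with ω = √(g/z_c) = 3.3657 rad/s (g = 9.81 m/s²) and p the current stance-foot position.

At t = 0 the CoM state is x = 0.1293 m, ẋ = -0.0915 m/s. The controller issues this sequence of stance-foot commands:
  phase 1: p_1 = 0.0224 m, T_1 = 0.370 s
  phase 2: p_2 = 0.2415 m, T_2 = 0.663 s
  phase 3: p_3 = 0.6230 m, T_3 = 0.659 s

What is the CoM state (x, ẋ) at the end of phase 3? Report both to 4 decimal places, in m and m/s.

x = 1.3228, ẋ = 2.5023

phase 1: p=0.0224, T=0.370, ωT=1.245309, cosh=1.880930, sinh=1.593078; start (x,ẋ)=(0.129300, -0.091500) → end (x,ẋ)=(0.180162, 0.401074)
phase 2: p=0.2415, T=0.663, ωT=2.231459, cosh=4.710409, sinh=4.603037; start (x,ẋ)=(0.180162, 0.401074) → end (x,ẋ)=(0.501094, 0.938945)
phase 3: p=0.6230, T=0.659, ωT=2.217996, cosh=4.648864, sinh=4.540037; start (x,ẋ)=(0.501094, 0.938945) → end (x,ẋ)=(1.322831, 2.502254)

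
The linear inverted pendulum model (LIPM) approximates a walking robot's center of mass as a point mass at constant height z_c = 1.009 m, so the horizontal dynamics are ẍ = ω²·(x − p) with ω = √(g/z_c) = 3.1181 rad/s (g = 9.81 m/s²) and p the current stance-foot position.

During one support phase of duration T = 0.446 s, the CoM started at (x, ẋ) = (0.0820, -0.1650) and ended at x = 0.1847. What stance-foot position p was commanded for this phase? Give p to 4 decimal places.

p = -0.0966

ωT = 3.1181·0.446 = 1.390673; cosh(ωT) = 2.133230, sinh(ωT) = 1.884322
x(T) = p + (x₀−p)·cosh(ωT) + (ẋ₀/ω)·sinh(ωT) ⇒ p·(1 − cosh) = x(T) − x₀·cosh − (ẋ₀/ω)·sinh
numerator   = 0.1847 − (0.0820)·2.133230 − (-0.1650/3.1181)·1.884322 = 0.109488
denominator = 1 − 2.133230 = -1.133230
p = 0.109488 / -1.133230 = -0.0966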